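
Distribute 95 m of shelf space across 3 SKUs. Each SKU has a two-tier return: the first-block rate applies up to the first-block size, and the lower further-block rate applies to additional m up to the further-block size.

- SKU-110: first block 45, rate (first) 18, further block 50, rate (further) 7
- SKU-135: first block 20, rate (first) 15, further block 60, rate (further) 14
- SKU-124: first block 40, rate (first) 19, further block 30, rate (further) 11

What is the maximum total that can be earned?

1720

Order all 6 blocks by rate: SKU-124/T1 19 > SKU-110/T1 18 > SKU-135/T1 15 > SKU-135/T2 14 > SKU-124/T2 11 > SKU-110/T2 7.
SKU-124/T1 (19): +40 → 55 left.
SKU-110/T1 (18): +45 → 10 left.
10 remain; put them into SKU-135 T1 at 15.
Total = 19×40 + 18×45 + 15×10 = 1720.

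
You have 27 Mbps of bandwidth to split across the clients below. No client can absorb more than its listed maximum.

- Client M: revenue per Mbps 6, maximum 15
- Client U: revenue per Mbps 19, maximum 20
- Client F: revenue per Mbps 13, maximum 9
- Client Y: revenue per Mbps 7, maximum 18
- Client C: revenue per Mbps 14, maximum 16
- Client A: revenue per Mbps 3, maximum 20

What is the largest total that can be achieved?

Highest revenue per Mbps first: Client U 19 > Client C 14 > Client F 13 > Client Y 7 > Client M 6 > Client A 3.
Give Client U 20 to hit its cap of 20 → 7 left.
Client C: +7 (room for 16) → 7. Pool exhausted.
Total = 19×20 + 14×7 = 478.

478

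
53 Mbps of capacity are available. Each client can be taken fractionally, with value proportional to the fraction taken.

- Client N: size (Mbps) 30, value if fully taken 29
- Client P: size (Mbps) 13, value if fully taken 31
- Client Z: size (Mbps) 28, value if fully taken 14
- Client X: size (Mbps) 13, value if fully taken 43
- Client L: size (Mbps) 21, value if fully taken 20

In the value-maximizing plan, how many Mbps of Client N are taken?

Rank by value-to-size ratio: Client X 43/13≈3.31, Client P 31/13≈2.38, Client N 29/30≈0.967, Client L 20/21≈0.952, Client Z 14/28≈0.5.
Client X: take in full, 13 Mbps for value 43 ; 40 left.
Take all of Client P (13 Mbps, value 31) ; 27 Mbps left.
Only 27 Mbps remain; take 27/30 of Client N for value 29×27/30 = 26.1.

27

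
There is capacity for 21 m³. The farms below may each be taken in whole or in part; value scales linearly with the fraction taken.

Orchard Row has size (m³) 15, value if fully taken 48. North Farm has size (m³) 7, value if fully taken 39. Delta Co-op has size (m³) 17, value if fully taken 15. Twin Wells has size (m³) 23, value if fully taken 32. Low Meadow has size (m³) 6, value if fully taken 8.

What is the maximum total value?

Best value per unit of size first: North Farm 39/7≈5.57, Orchard Row 48/15≈3.2, Twin Wells 32/23≈1.39, Low Meadow 8/6≈1.33, Delta Co-op 15/17≈0.882.
North Farm: take in full, 7 m³ for value 39 — 14 left.
Fill the last 14 m³ with part of Orchard Row: 14/15 of it earns 44.8.
Total value = 83.8.

83.8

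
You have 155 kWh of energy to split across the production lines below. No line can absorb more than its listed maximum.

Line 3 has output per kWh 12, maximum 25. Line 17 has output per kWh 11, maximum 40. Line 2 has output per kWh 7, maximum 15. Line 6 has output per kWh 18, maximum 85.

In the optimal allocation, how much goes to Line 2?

Rank by output per kWh: Line 6 18 > Line 3 12 > Line 17 11 > Line 2 7.
Give Line 6 85 to hit its cap of 85 ; 70 left.
Line 3 takes 25 to reach its cap of 25 ; 45 left.
Line 17: +40 to 40 (cap) ; 5 left.
Line 2: +5 (room for 15) → 5. Pool exhausted.

5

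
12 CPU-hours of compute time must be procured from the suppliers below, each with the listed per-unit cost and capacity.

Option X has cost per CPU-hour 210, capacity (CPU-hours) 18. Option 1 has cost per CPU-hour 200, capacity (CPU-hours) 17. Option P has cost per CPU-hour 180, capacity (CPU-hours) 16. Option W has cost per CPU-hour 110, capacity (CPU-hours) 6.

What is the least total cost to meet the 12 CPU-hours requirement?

Fill from the cheapest supplier first.
Option W at 110: take all 6 CPU-hours ; 6 still needed.
Option P (180): take the remaining 6 ; done.
Option 1, Option X: unused.
Cost = 6×110 + 6×180 = 1740.

1740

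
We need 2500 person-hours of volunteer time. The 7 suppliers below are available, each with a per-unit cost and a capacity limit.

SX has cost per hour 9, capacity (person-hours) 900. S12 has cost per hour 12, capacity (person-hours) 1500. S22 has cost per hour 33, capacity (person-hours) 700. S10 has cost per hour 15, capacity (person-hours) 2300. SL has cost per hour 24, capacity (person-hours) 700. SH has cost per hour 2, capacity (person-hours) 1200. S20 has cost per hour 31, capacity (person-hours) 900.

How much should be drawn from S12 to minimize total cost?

Cheapest first:
SH at 2: take all 1200 person-hours — 1300 still needed.
Take 900 from SX at 9 — need 400 more.
S12 (12): take the remaining 400 — done.
S10, SL, S20, S22: unused.

400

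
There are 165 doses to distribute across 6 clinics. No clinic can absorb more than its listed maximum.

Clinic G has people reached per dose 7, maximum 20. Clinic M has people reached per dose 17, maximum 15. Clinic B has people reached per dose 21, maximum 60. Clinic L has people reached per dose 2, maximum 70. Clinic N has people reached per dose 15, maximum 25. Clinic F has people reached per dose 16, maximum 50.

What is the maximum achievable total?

2795

Rank by people reached per dose: Clinic B 21 > Clinic M 17 > Clinic F 16 > Clinic N 15 > Clinic G 7 > Clinic L 2.
Clinic B: +60 to 60 (cap) ; 105 left.
Give Clinic M 15 to hit its cap of 15 ; 90 left.
Clinic F: +50 to 50 (cap) ; 40 left.
Give Clinic N 25 to hit its cap of 25 ; 15 left.
Only 15 left; Clinic G takes them to reach 15.
Total = 7×15 + 17×15 + 21×60 + 15×25 + 16×50 = 2795.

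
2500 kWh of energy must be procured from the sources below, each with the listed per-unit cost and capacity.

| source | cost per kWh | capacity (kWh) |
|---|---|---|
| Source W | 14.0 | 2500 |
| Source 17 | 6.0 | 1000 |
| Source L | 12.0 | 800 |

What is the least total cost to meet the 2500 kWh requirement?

25400

Cheapest first:
Source 17 (6.0): use full 1000 — 1500 kWh to go.
Source L (12.0): use full 800 — 700 kWh to go.
Source W (14.0): take the remaining 700 — done.
Cost = 1000×6.0 + 800×12.0 + 700×14.0 = 25400.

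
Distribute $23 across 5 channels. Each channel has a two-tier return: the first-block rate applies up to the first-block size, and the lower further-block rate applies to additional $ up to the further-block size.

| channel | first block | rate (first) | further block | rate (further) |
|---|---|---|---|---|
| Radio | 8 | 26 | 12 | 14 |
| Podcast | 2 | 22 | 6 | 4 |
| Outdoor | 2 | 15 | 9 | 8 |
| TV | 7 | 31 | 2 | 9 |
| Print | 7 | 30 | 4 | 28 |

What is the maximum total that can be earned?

669

Order all 10 blocks by rate: TV/tier1 31 > Print/tier1 30 > Print/tier2 28 > Radio/tier1 26 > Podcast/tier1 22 > Outdoor/tier1 15 > Radio/tier2 14 > TV/tier2 9 > Outdoor/tier2 8 > Podcast/tier2 4.
Fill TV tier1 block (7 at 31) → 16 left.
Print tier1 at 30: fill all 7 → 9 left.
Print tier2 at 28: fill all 4 → 5 left.
Radio tier1 at 26: only 5 left, fill 5.
Total = 31×7 + 30×7 + 28×4 + 26×5 = 669.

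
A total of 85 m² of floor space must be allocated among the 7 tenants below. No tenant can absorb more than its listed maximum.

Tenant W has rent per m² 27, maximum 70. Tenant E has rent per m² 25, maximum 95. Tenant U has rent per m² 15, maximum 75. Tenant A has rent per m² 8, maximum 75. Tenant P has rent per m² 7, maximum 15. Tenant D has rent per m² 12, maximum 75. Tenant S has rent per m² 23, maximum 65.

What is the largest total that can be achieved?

2265

Rank by rent per m²: Tenant W 27 > Tenant E 25 > Tenant S 23 > Tenant U 15 > Tenant D 12 > Tenant A 8 > Tenant P 7.
Tenant W takes 70 to reach its cap of 70 — 15 left.
Only 15 left; Tenant E takes them to reach 15.
Total = 27×70 + 25×15 = 2265.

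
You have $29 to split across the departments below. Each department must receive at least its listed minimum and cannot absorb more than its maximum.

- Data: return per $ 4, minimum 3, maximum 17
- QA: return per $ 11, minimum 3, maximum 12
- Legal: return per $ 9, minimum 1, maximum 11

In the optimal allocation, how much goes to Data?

Meeting every minimum uses 3+3+1 = 7 $, leaving 22.
Highest return per $ first: QA 11 > Legal 9 > Data 4.
QA: +9 to 12 (cap) — 13 left.
Give Legal 10 more to hit its cap of 11 — 3 left.
Only 3 left; Data takes them to reach 6.

6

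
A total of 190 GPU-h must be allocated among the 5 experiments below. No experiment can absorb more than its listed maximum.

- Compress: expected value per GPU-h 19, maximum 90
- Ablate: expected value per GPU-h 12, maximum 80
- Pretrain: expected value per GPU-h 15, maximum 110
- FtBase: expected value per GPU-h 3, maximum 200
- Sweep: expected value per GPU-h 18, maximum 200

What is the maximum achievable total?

Order the experiments by expected value per GPU-h: Compress 19 > Sweep 18 > Pretrain 15 > Ablate 12 > FtBase 3.
Compress: +90 to 90 (cap) → 100 left.
Sweep: +100 (room for 200) → 100. Pool exhausted.
Total = 19×90 + 18×100 = 3510.

3510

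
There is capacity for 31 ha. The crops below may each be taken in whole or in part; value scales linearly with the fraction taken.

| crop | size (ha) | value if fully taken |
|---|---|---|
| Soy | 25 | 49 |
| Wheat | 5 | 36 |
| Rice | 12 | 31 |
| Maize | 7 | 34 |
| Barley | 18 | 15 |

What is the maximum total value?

114.72

Sort by value density: Wheat 36/5≈7.2, Maize 34/7≈4.86, Rice 31/12≈2.58, Soy 49/25≈1.96, Barley 15/18≈0.833.
Take all of Wheat (5 ha, value 36) — 26 ha left.
All 7 ha of Maize fit (value 34) — 19 remain.
Take all of Rice (12 ha, value 31) — 7 ha left.
Only 7 ha remain; take 7/25 of Soy for value 49×7/25 = 13.72.
Total value = 114.72.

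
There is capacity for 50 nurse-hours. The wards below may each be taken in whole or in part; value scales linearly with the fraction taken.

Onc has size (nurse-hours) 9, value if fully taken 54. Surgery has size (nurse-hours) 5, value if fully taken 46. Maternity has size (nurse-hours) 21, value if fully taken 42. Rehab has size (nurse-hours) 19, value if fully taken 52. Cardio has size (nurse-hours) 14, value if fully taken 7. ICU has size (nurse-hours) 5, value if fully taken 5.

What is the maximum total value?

Best value per unit of size first: Surgery 46/5≈9.2, Onc 54/9≈6, Rehab 52/19≈2.74, Maternity 42/21≈2, ICU 5/5≈1, Cardio 7/14≈0.5.
Take all of Surgery (5 nurse-hours, value 46) ; 45 nurse-hours left.
All 9 nurse-hours of Onc fit (value 54) ; 36 remain.
All 19 nurse-hours of Rehab fit (value 52) ; 17 remain.
Only 17 nurse-hours remain; take 17/21 of Maternity for value 42×17/21 = 34.
Total value = 186.

186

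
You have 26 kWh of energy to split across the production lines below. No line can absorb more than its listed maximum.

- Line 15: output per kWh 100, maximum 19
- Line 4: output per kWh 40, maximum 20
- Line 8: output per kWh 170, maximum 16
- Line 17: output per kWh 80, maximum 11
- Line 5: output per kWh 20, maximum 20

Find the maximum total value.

3720

Order the production lines by output per kWh: Line 8 170 > Line 15 100 > Line 17 80 > Line 4 40 > Line 5 20.
Line 8 takes 16 to reach its cap of 16 — 10 left.
Line 15 has room for 19 but only 10 remain, so it gets 10.
Total = 100×10 + 170×16 = 3720.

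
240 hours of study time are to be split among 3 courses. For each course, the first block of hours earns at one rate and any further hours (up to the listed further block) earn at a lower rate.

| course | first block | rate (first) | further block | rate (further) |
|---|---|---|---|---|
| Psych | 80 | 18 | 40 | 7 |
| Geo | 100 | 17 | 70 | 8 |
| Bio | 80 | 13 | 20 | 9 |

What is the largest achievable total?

3920

Rank every tier by rate: Psych/T1 18 > Geo/T1 17 > Bio/T1 13 > Bio/T2 9 > Geo/T2 8 > Psych/T2 7.
Fill Psych T1 block (80 at 18) — 160 left.
Geo T1 at 17: fill all 100 — 60 left.
60 remain; put them into Bio T1 at 13.
Total = 18×80 + 17×100 + 13×60 = 3920.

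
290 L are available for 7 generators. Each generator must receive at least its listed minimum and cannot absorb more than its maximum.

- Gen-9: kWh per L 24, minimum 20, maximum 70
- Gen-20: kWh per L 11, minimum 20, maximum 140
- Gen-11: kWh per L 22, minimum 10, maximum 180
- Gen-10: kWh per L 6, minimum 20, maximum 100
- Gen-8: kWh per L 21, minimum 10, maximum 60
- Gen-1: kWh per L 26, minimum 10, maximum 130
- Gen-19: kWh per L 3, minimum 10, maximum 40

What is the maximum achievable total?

Meeting every minimum uses 20+20+10+20+10+10+10 = 100 L, leaving 190.
Highest kWh per L first: Gen-1 26 > Gen-9 24 > Gen-11 22 > Gen-8 21 > Gen-20 11 > Gen-10 6 > Gen-19 3.
Gen-1 takes 120 more to reach its cap of 130 ; 70 left.
Give Gen-9 50 more to hit its cap of 70 ; 20 left.
Only 20 left; Gen-11 takes them to reach 30.
Total = 24×70 + 11×20 + 22×30 + 6×20 + 21×10 + 26×130 + 3×10 = 6300.

6300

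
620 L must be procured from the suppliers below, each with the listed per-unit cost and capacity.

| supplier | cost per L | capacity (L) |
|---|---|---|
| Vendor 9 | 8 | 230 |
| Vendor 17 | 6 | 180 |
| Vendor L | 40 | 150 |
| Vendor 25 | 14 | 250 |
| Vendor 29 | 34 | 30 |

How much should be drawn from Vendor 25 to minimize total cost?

210

Cheapest first:
Vendor 17 at 6: take all 180 L → 440 still needed.
Take 230 from Vendor 9 at 8 → need 210 more.
Vendor 25 at 14: take 210 of its 250 → requirement met.
Vendor 29, Vendor L: unused.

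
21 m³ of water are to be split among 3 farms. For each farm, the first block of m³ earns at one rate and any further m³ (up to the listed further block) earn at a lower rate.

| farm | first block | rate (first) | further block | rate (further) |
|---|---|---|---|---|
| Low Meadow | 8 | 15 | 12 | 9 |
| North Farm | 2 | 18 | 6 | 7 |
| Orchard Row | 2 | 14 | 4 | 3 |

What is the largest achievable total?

265

Order all 6 blocks by rate: North Farm/first 18 > Low Meadow/first 15 > Orchard Row/first 14 > Low Meadow/second 9 > North Farm/second 7 > Orchard Row/second 3.
North Farm first at 18: fill all 2 ; 19 left.
Low Meadow/first (15): +8 ; 11 left.
Orchard Row first at 14: fill all 2 ; 9 left.
Low Meadow/second: +9 of 12 at 9; pool empty.
Total = 18×2 + 15×8 + 14×2 + 9×9 = 265.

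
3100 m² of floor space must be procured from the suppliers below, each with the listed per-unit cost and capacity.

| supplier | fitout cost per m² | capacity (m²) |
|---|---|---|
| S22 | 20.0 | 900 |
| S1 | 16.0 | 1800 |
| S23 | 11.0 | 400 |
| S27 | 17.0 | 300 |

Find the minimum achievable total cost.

50300

Cheapest first:
Take 400 from S23 at 11.0 → need 2700 more.
S1 (16.0): use full 1800 → 900 m² to go.
S27 (17.0): use full 300 → 600 m² to go.
S22 (20.0): take the remaining 600 → done.
Cost = 400×11.0 + 1800×16.0 + 300×17.0 + 600×20.0 = 50300.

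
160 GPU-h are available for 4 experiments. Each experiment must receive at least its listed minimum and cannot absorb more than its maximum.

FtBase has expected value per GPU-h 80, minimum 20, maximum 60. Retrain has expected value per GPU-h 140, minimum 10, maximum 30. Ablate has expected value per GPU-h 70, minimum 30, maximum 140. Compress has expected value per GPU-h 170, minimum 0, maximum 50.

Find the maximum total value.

Meeting every minimum uses 20+10+30+0 = 60 GPU-h, leaving 100.
Rank by expected value per GPU-h: Compress 170 > Retrain 140 > FtBase 80 > Ablate 70.
Compress takes 50 more to reach its cap of 50 ; 50 left.
Give Retrain 20 more to hit its cap of 30 ; 30 left.
Only 30 left; FtBase takes them to reach 50.
Total = 80×50 + 140×30 + 70×30 + 170×50 = 18800.

18800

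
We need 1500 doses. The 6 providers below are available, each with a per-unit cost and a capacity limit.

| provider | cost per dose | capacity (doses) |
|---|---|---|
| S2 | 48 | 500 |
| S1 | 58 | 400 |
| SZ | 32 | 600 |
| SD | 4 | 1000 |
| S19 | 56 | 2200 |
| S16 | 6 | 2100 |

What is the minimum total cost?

7000

Fill from the cheapest provider first.
Take 1000 from SD at 4 — need 500 more.
Take 500 from S16 at 6 to finish.
SZ, S2, S19, S1: unused.
Cost = 1000×4 + 500×6 = 7000.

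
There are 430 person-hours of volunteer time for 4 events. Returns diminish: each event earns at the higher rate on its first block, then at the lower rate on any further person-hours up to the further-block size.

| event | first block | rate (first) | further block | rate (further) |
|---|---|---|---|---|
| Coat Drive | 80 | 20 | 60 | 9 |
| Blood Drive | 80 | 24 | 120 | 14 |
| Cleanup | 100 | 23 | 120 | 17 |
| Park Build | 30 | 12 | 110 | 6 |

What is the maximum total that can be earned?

Order all 8 blocks by rate: Blood Drive/tier1 24 > Cleanup/tier1 23 > Coat Drive/tier1 20 > Cleanup/tier2 17 > Blood Drive/tier2 14 > Park Build/tier1 12 > Coat Drive/tier2 9 > Park Build/tier2 6.
Fill Blood Drive tier1 block (80 at 24) — 350 left.
Cleanup tier1 at 23: fill all 100 — 250 left.
Coat Drive/tier1 (20): +80 — 170 left.
Fill Cleanup tier2 block (120 at 17) — 50 left.
50 remain; put them into Blood Drive tier2 at 14.
Total = 24×80 + 23×100 + 20×80 + 17×120 + 14×50 = 8560.

8560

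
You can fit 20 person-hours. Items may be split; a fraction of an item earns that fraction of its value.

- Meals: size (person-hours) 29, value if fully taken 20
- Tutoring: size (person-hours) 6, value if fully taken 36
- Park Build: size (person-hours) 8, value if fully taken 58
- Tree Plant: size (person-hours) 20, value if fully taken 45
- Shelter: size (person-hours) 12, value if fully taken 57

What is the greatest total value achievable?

122.5

Rank by value-to-size ratio: Park Build 58/8≈7.25, Tutoring 36/6≈6, Shelter 57/12≈4.75, Tree Plant 45/20≈2.25, Meals 20/29≈0.69.
Park Build: take in full, 8 person-hours for value 58 ; 12 left.
Tutoring: take in full, 6 person-hours for value 36 ; 6 left.
Only 6 person-hours remain; take 6/12 of Shelter for value 57×6/12 = 28.5.
Total value = 122.5.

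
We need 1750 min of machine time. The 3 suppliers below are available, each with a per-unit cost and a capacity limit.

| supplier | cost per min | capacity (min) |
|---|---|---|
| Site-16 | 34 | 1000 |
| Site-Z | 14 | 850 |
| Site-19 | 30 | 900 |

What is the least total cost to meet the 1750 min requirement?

38900

Use suppliers in increasing cost order.
Take 850 from Site-Z at 14 → need 900 more.
Site-19 at 30: take all 900 min → 0 still needed.
Site-16: unused.
Cost = 850×14 + 900×30 = 38900.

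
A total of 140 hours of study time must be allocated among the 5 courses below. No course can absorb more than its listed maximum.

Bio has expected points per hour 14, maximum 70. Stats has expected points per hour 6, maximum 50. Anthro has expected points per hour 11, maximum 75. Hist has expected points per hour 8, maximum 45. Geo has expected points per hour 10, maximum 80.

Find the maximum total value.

Highest expected points per hour first: Bio 14 > Anthro 11 > Geo 10 > Hist 8 > Stats 6.
Bio: +70 to 70 (cap) ; 70 left.
Anthro has room for 75 but only 70 remain, so it gets 70.
Total = 14×70 + 11×70 = 1750.

1750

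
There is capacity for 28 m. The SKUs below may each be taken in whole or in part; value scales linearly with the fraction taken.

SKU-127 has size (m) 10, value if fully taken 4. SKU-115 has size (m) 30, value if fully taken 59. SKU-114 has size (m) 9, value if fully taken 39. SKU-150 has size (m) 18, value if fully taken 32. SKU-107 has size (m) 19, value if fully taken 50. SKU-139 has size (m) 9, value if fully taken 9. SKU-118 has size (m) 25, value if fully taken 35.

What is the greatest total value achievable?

89

Sort by value density: SKU-114 39/9≈4.33, SKU-107 50/19≈2.63, SKU-115 59/30≈1.97, SKU-150 32/18≈1.78, SKU-118 35/25≈1.4, SKU-139 9/9≈1, SKU-127 4/10≈0.4.
All 9 m of SKU-114 fit (value 39) ; 19 remain.
SKU-107: take in full, 19 m for value 50 ; 0 left.
Total value = 89.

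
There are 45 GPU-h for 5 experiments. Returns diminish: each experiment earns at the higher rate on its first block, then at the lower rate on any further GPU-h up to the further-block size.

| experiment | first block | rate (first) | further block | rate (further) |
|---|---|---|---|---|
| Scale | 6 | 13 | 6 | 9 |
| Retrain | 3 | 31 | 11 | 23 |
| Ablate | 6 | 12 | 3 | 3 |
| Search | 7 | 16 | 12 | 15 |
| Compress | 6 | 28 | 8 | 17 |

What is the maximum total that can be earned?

912

Treat each block as its own option and order by rate: Retrain/tier1 31 > Compress/tier1 28 > Retrain/tier2 23 > Compress/tier2 17 > Search/tier1 16 > Search/tier2 15 > Scale/tier1 13 > Ablate/tier1 12 > Scale/tier2 9 > Ablate/tier2 3.
Fill Retrain tier1 block (3 at 31) → 42 left.
Compress/tier1 (28): +6 → 36 left.
Fill Retrain tier2 block (11 at 23) → 25 left.
Fill Compress tier2 block (8 at 17) → 17 left.
Search tier1 at 16: fill all 7 → 10 left.
Search/tier2: +10 of 12 at 15; pool empty.
Total = 31×3 + 28×6 + 23×11 + 17×8 + 16×7 + 15×10 = 912.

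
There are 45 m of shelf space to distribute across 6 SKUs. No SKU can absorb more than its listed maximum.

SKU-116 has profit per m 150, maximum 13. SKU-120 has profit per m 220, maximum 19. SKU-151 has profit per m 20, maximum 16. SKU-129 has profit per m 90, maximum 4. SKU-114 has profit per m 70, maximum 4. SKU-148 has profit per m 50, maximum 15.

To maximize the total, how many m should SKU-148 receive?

5

Order the SKUs by profit per m: SKU-120 220 > SKU-116 150 > SKU-129 90 > SKU-114 70 > SKU-148 50 > SKU-151 20.
SKU-120: +19 to 19 (cap) → 26 left.
Give SKU-116 13 to hit its cap of 13 → 13 left.
SKU-129 takes 4 to reach its cap of 4 → 9 left.
SKU-114: +4 to 4 (cap) → 5 left.
Only 5 left; SKU-148 takes them to reach 5.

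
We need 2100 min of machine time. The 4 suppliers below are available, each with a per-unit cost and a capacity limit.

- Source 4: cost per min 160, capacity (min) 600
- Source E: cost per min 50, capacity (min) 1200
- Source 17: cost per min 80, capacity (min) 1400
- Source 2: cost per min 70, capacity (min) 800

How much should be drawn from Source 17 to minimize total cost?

Fill from the cheapest supplier first.
Source E (50): use full 1200 → 900 min to go.
Source 2 at 70: take all 800 min → 100 still needed.
Source 17 (80): take the remaining 100 → done.
Source 4: unused.

100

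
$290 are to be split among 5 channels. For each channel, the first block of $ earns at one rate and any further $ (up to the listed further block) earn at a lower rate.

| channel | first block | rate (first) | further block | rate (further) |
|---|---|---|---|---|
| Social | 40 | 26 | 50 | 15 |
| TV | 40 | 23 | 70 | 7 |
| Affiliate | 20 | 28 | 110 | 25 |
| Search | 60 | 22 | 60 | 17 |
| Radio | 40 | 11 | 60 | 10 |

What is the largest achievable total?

6930

Treat each block as its own option and order by rate: Affiliate/T1 28 > Social/T1 26 > Affiliate/T2 25 > TV/T1 23 > Search/T1 22 > Search/T2 17 > Social/T2 15 > Radio/T1 11 > Radio/T2 10 > TV/T2 7.
Affiliate/T1 (28): +20 → 270 left.
Social/T1 (26): +40 → 230 left.
Affiliate T2 at 25: fill all 110 → 120 left.
Fill TV T1 block (40 at 23) → 80 left.
Search/T1 (22): +60 → 20 left.
Search/T2: +20 of 60 at 17; pool empty.
Total = 28×20 + 26×40 + 25×110 + 23×40 + 22×60 + 17×20 = 6930.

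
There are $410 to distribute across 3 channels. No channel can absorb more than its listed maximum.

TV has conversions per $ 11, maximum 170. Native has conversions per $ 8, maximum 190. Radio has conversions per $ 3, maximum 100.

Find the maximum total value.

Highest conversions per $ first: TV 11 > Native 8 > Radio 3.
Give TV 170 to hit its cap of 170 ; 240 left.
Native: +190 to 190 (cap) ; 50 left.
Radio has room for 100 but only 50 remain, so it gets 50.
Total = 11×170 + 8×190 + 3×50 = 3540.

3540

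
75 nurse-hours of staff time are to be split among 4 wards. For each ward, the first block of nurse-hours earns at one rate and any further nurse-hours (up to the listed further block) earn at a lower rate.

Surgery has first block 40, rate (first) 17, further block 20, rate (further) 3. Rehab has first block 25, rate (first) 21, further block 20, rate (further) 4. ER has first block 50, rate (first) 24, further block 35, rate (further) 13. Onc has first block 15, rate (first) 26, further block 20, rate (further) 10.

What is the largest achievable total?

Rank every tier by rate: Onc/tier1 26 > ER/tier1 24 > Rehab/tier1 21 > Surgery/tier1 17 > ER/tier2 13 > Onc/tier2 10 > Rehab/tier2 4 > Surgery/tier2 3.
Fill Onc tier1 block (15 at 26) → 60 left.
ER/tier1 (24): +50 → 10 left.
Rehab/tier1: +10 of 25 at 21; pool empty.
Total = 26×15 + 24×50 + 21×10 = 1800.

1800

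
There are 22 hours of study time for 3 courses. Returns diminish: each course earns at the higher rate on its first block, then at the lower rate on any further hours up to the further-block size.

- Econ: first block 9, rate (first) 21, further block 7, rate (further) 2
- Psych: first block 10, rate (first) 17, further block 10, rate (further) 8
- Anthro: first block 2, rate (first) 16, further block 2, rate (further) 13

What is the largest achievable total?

404

Order all 6 blocks by rate: Econ/tier1 21 > Psych/tier1 17 > Anthro/tier1 16 > Anthro/tier2 13 > Psych/tier2 8 > Econ/tier2 2.
Fill Econ tier1 block (9 at 21) → 13 left.
Psych/tier1 (17): +10 → 3 left.
Fill Anthro tier1 block (2 at 16) → 1 left.
Anthro tier2 at 13: only 1 left, fill 1.
Total = 21×9 + 17×10 + 16×2 + 13×1 = 404.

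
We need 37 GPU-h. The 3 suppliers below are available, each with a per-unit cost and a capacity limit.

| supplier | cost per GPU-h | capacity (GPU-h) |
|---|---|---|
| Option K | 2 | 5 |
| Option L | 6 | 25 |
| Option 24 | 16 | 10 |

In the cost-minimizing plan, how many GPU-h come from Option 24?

Fill from the cheapest supplier first.
Option K (2): use full 5 — 32 GPU-h to go.
Option L (6): use full 25 — 7 GPU-h to go.
Option 24 at 16: take 7 of its 10 — requirement met.

7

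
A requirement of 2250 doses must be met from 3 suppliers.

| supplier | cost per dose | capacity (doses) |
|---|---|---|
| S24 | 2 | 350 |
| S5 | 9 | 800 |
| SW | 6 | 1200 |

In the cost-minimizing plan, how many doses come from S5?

700

Fill from the cheapest supplier first.
S24 (2): use full 350 → 1900 doses to go.
SW at 6: take all 1200 doses → 700 still needed.
S5 at 9: take 700 of its 800 → requirement met.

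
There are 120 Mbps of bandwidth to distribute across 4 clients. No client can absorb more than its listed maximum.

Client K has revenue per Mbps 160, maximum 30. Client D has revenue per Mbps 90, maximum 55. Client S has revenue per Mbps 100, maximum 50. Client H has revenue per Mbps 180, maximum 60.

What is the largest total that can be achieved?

18600

Highest revenue per Mbps first: Client H 180 > Client K 160 > Client S 100 > Client D 90.
Client H takes 60 to reach its cap of 60 — 60 left.
Client K: +30 to 30 (cap) — 30 left.
Client S has room for 50 but only 30 remain, so it gets 30.
Total = 160×30 + 100×30 + 180×60 = 18600.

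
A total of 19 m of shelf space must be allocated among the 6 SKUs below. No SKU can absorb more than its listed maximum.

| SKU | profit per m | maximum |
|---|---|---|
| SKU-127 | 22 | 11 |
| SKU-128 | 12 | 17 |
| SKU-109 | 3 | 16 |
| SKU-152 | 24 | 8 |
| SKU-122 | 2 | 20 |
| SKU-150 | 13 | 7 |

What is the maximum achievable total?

434

Rank by profit per m: SKU-152 24 > SKU-127 22 > SKU-150 13 > SKU-128 12 > SKU-109 3 > SKU-122 2.
SKU-152: +8 to 8 (cap) — 11 left.
Give SKU-127 11 to hit its cap of 11 — 0 left.
Total = 22×11 + 24×8 = 434.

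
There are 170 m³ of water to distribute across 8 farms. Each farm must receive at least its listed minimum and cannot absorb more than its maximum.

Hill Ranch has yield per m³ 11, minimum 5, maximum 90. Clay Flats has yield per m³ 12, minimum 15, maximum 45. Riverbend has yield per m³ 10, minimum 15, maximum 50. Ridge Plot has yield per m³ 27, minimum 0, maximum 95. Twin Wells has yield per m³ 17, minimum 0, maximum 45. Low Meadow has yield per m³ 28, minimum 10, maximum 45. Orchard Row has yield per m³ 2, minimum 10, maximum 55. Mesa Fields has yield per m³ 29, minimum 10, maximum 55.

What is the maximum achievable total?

3935

Meeting every minimum uses 5+15+15+0+0+10+10+10 = 65 m³, leaving 105.
Order the farms by yield per m³: Mesa Fields 29 > Low Meadow 28 > Ridge Plot 27 > Twin Wells 17 > Clay Flats 12 > Hill Ranch 11 > Riverbend 10 > Orchard Row 2.
Mesa Fields takes 45 more to reach its cap of 55 → 60 left.
Low Meadow takes 35 more to reach its cap of 45 → 25 left.
Ridge Plot has room for 95 more but only 25 remain, so it gets 25.
Total = 11×5 + 12×15 + 10×15 + 27×25 + 28×45 + 2×10 + 29×55 = 3935.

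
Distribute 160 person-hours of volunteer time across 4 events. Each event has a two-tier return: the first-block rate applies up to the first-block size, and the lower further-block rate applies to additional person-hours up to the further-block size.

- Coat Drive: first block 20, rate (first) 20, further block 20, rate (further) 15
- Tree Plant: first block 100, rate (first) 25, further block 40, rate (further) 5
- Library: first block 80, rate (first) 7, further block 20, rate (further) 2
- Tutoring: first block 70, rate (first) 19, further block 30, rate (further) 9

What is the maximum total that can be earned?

3660

Rank every tier by rate: Tree Plant/first 25 > Coat Drive/first 20 > Tutoring/first 19 > Coat Drive/second 15 > Tutoring/second 9 > Library/first 7 > Tree Plant/second 5 > Library/second 2.
Tree Plant first at 25: fill all 100 ; 60 left.
Coat Drive/first (20): +20 ; 40 left.
Tutoring first at 19: only 40 left, fill 40.
Total = 25×100 + 20×20 + 19×40 = 3660.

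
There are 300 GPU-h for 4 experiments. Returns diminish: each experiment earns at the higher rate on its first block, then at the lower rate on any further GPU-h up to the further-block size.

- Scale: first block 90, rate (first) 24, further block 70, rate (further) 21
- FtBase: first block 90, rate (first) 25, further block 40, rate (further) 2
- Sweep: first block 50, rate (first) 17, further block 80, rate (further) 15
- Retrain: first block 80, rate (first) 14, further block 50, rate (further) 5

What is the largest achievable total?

6730

Order all 8 blocks by rate: FtBase/tier1 25 > Scale/tier1 24 > Scale/tier2 21 > Sweep/tier1 17 > Sweep/tier2 15 > Retrain/tier1 14 > Retrain/tier2 5 > FtBase/tier2 2.
Fill FtBase tier1 block (90 at 25) — 210 left.
Scale/tier1 (24): +90 — 120 left.
Scale tier2 at 21: fill all 70 — 50 left.
Fill Sweep tier1 block (50 at 17) — 0 left.
Total = 25×90 + 24×90 + 21×70 + 17×50 = 6730.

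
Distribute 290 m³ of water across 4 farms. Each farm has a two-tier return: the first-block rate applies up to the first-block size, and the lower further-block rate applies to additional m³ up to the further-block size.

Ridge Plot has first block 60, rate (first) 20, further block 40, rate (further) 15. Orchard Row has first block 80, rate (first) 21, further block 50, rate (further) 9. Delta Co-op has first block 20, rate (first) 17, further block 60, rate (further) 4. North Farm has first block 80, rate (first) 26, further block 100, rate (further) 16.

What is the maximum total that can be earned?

Order all 8 blocks by rate: North Farm/first 26 > Orchard Row/first 21 > Ridge Plot/first 20 > Delta Co-op/first 17 > North Farm/second 16 > Ridge Plot/second 15 > Orchard Row/second 9 > Delta Co-op/second 4.
Fill North Farm first block (80 at 26) → 210 left.
Orchard Row/first (21): +80 → 130 left.
Ridge Plot first at 20: fill all 60 → 70 left.
Fill Delta Co-op first block (20 at 17) → 50 left.
50 remain; put them into North Farm second at 16.
Total = 26×80 + 21×80 + 20×60 + 17×20 + 16×50 = 6100.

6100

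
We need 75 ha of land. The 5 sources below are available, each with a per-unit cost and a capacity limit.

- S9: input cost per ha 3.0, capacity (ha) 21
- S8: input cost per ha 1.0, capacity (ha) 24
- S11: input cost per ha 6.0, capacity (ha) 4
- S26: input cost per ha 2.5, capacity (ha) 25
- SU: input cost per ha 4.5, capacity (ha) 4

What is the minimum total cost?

Cheapest first:
S8 at 1.0: take all 24 ha → 51 still needed.
S26 (2.5): use full 25 → 26 ha to go.
Take 21 from S9 at 3.0 → need 5 more.
Take 4 from SU at 4.5 → need 1 more.
Take 1 from S11 at 6.0 to finish.
Cost = 24×1.0 + 25×2.5 + 21×3.0 + 4×4.5 + 1×6.0 = 173.5.

173.5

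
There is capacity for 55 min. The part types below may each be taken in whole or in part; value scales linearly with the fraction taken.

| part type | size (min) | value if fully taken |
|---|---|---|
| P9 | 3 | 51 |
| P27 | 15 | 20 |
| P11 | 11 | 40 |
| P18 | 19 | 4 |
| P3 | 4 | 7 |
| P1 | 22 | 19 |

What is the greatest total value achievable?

137

Rank by value-to-size ratio: P9 51/3≈17, P11 40/11≈3.64, P3 7/4≈1.75, P27 20/15≈1.33, P1 19/22≈0.864, P18 4/19≈0.211.
P9: take in full, 3 min for value 51 ; 52 left.
All 11 min of P11 fit (value 40) ; 41 remain.
P3: take in full, 4 min for value 7 ; 37 left.
All 15 min of P27 fit (value 20) ; 22 remain.
P1: take in full, 22 min for value 19 ; 0 left.
Total value = 137.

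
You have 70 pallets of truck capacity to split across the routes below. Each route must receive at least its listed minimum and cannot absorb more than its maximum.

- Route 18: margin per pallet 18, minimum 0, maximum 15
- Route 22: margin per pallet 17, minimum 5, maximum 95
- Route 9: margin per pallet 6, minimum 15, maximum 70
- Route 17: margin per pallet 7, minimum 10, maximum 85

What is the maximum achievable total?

940

Meeting every minimum uses 0+5+15+10 = 30 pallets, leaving 40.
Highest margin per pallet first: Route 18 18 > Route 22 17 > Route 17 7 > Route 9 6.
Route 18: +15 to 15 (cap) ; 25 left.
Only 25 left; Route 22 takes them to reach 30.
Total = 18×15 + 17×30 + 6×15 + 7×10 = 940.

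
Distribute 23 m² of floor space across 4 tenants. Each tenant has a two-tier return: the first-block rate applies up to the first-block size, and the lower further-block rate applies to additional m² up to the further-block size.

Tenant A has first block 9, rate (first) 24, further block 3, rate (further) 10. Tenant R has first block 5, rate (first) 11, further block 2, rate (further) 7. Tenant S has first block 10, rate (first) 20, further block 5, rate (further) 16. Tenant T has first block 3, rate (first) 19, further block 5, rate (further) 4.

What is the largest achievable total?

489

Order all 8 blocks by rate: Tenant A/first 24 > Tenant S/first 20 > Tenant T/first 19 > Tenant S/second 16 > Tenant R/first 11 > Tenant A/second 10 > Tenant R/second 7 > Tenant T/second 4.
Tenant A first at 24: fill all 9 ; 14 left.
Fill Tenant S first block (10 at 20) ; 4 left.
Tenant T/first (19): +3 ; 1 left.
Tenant S/second: +1 of 5 at 16; pool empty.
Total = 24×9 + 20×10 + 19×3 + 16×1 = 489.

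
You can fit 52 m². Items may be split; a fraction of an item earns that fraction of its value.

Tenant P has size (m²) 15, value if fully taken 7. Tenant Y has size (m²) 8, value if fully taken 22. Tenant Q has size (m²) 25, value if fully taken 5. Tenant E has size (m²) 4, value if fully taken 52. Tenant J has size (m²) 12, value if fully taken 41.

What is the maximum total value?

Rank by value-to-size ratio: Tenant E 52/4≈13, Tenant J 41/12≈3.42, Tenant Y 22/8≈2.75, Tenant P 7/15≈0.467, Tenant Q 5/25≈0.2.
Tenant E: take in full, 4 m² for value 52 ; 48 left.
All 12 m² of Tenant J fit (value 41) ; 36 remain.
All 8 m² of Tenant Y fit (value 22) ; 28 remain.
Take all of Tenant P (15 m², value 7) ; 13 m² left.
13 m² left: a 13/25 share of Tenant Q gives 5×13/25 = 2.6.
Total value = 124.6.

124.6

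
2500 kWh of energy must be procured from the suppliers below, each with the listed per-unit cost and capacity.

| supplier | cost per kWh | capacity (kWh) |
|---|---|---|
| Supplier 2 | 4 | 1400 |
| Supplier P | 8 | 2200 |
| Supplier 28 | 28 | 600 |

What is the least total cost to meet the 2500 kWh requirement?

Cheapest first:
Supplier 2 at 4: take all 1400 kWh → 1100 still needed.
Supplier P (8): take the remaining 1100 → done.
Supplier 28: unused.
Cost = 1400×4 + 1100×8 = 14400.

14400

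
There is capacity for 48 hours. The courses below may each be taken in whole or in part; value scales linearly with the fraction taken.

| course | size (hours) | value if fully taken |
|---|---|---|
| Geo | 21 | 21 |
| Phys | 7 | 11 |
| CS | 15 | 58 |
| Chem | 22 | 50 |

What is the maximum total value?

Rank by value-to-size ratio: CS 58/15≈3.87, Chem 50/22≈2.27, Phys 11/7≈1.57, Geo 21/21≈1.
Take all of CS (15 hours, value 58) — 33 hours left.
Take all of Chem (22 hours, value 50) — 11 hours left.
Phys: take in full, 7 hours for value 11 — 4 left.
4 hours left: a 4/21 share of Geo gives 21×4/21 = 4.
Total value = 123.

123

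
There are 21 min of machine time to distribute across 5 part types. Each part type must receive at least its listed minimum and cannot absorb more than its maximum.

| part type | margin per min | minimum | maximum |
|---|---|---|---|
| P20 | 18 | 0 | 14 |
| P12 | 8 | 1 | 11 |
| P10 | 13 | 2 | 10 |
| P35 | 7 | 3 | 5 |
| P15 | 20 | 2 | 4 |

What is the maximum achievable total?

Meeting every minimum uses 0+1+2+3+2 = 8 min, leaving 13.
Rank by margin per min: P15 20 > P20 18 > P10 13 > P12 8 > P35 7.
Give P15 2 more to hit its cap of 4 → 11 left.
P20 has room for 14 more but only 11 remain, so it gets 11.
Total = 18×11 + 8×1 + 13×2 + 7×3 + 20×4 = 333.

333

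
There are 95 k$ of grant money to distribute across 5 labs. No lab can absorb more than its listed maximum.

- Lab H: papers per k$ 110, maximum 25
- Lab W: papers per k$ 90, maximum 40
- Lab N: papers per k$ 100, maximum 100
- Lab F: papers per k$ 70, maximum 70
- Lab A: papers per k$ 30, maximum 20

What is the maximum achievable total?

Rank by papers per k$: Lab H 110 > Lab N 100 > Lab W 90 > Lab F 70 > Lab A 30.
Lab H: +25 to 25 (cap) ; 70 left.
Only 70 left; Lab N takes them to reach 70.
Total = 110×25 + 100×70 = 9750.

9750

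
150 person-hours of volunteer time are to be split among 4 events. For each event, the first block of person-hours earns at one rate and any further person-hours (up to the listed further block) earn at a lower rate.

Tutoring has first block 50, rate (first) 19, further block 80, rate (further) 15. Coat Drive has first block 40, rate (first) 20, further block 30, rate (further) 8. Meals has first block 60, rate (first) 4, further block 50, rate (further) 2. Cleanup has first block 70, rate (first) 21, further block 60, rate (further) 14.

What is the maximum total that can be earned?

3030

Order all 8 blocks by rate: Cleanup/first 21 > Coat Drive/first 20 > Tutoring/first 19 > Tutoring/second 15 > Cleanup/second 14 > Coat Drive/second 8 > Meals/first 4 > Meals/second 2.
Cleanup first at 21: fill all 70 ; 80 left.
Fill Coat Drive first block (40 at 20) ; 40 left.
Tutoring/first: +40 of 50 at 19; pool empty.
Total = 21×70 + 20×40 + 19×40 = 3030.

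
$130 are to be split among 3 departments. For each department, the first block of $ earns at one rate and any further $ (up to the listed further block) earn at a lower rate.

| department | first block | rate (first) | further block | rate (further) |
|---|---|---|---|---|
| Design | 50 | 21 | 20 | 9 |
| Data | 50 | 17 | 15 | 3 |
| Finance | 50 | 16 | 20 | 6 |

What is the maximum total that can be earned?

Rank every tier by rate: Design/tier1 21 > Data/tier1 17 > Finance/tier1 16 > Design/tier2 9 > Finance/tier2 6 > Data/tier2 3.
Design tier1 at 21: fill all 50 → 80 left.
Fill Data tier1 block (50 at 17) → 30 left.
Finance tier1 at 16: only 30 left, fill 30.
Total = 21×50 + 17×50 + 16×30 = 2380.

2380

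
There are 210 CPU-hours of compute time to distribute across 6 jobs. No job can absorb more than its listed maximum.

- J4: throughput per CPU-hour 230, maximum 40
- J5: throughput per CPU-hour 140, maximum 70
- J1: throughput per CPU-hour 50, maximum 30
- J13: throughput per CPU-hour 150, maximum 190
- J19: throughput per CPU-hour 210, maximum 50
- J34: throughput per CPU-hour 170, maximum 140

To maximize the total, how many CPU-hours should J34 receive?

120

Rank by throughput per CPU-hour: J4 230 > J19 210 > J34 170 > J13 150 > J5 140 > J1 50.
Give J4 40 to hit its cap of 40 — 170 left.
J19 takes 50 to reach its cap of 50 — 120 left.
J34 has room for 140 but only 120 remain, so it gets 120.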